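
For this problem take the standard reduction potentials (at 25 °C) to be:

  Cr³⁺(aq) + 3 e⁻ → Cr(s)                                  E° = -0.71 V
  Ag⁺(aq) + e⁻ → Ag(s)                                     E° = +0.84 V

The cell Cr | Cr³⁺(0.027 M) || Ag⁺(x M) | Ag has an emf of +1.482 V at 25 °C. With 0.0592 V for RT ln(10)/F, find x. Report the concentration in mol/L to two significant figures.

Ag⁺/Ag is the cathode, Cr³⁺/Cr the anode: E°cell = +1.55 V, n = 3.
Overall reaction: 3 Ag⁺(aq) + Cr(s) → 3 Ag(s) + Cr³⁺(aq); Q = [Cr³⁺]^1/[Ag⁺]^3.
From E = E° − (0.0592/n) log Q: log Q = (E° − E)·n/0.0592 = (+1.55 − (+1.482))·3/0.0592 = 3.4459.
So 3·log[Ag⁺] = 1·log(0.027) − log Q = -1.5686 − (3.4459) = -5.0145; log[Ag⁺] = -5.0145 / 3 = -1.6715; [Ag⁺] = 10^(-1.6715) ≈ 0.021 M.

0.021 M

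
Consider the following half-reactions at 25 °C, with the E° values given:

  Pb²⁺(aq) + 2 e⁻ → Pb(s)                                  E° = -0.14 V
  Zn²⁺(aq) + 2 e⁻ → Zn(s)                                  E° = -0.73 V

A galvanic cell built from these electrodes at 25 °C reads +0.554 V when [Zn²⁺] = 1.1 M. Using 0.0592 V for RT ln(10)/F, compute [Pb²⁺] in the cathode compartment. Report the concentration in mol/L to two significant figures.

Pb²⁺/Pb is the cathode, Zn²⁺/Zn the anode: E°cell = +0.59 V, n = 2.
Overall reaction: Pb²⁺(aq) + Zn(s) → Pb(s) + Zn²⁺(aq); Q = [Zn²⁺]^1/[Pb²⁺]^1.
From E = E° − (0.0592/n) log Q: log Q = (E° − E)·n/0.0592 = (+0.59 − (+0.554))·2/0.0592 = 1.2162.
So 1·log[Pb²⁺] = 1·log(1.1) − log Q = 0.0414 − (1.2162) = -1.1748; [Pb²⁺] = 10^(-1.1748) ≈ 0.067 M.

0.067 M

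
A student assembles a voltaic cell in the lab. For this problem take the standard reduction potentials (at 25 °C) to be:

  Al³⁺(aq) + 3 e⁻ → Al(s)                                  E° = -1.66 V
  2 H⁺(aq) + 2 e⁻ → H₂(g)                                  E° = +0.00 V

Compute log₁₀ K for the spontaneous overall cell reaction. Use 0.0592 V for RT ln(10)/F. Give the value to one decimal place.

168.2

Cathode: H⁺/H₂; anode: Al³⁺/Al. E°cell = +1.66 V, n = 6.
log K = nE°cell / 0.0592 = (6)(+1.66) / 0.0592 = 168.2.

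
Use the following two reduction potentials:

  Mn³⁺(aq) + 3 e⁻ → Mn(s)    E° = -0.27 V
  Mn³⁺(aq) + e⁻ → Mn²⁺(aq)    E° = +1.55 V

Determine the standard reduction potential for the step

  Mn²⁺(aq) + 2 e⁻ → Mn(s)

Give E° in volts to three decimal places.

Sequential free energies add, so n₃E°₃ = n₁E°₁ + n₂E°₂.
With n₃ = 3, and the known step contributing 1×(+1.55) V, the unknown satisfies 2·E° = 3×(-0.27) − 1×(+1.55) = -2.360.
E° = -2.360 / 2 = -1.180 V.

-1.180 V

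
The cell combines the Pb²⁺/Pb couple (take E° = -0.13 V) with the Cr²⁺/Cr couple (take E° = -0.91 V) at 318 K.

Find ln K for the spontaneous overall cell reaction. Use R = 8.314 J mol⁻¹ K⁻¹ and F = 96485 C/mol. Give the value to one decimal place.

Cathode: Pb²⁺/Pb; anode: Cr²⁺/Cr. E°cell = (-0.13) − (-0.91) = +0.78 V, with n = 2.
ΔG° = −nFE° = −RT ln K, so ln K = nFE°/(RT) = (2)(96485)(+0.78) / ((8.314)(318)) = 56.931.

56.9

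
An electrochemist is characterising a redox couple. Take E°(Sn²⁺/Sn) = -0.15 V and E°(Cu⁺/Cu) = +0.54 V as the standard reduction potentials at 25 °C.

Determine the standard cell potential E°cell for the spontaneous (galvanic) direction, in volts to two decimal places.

+0.69 V

The Cu⁺/Cu couple has the higher reduction potential, so it is the cathode; Sn²⁺/Sn is oxidised at the anode.
E°cell = E°(cathode) − E°(anode) = (+0.54) − (-0.15) = +0.69 V.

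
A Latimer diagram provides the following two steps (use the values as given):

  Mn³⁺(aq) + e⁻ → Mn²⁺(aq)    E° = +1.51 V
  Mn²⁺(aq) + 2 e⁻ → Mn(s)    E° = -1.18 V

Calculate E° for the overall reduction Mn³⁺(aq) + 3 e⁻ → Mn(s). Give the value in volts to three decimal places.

-0.283 V

Since ΔG° = −nFE° is additive over sequential reductions, n₃E°₃ = n₁E°₁ + n₂E°₂.
E°₃ = (1×+1.51 + 2×-1.18) / 3 = (-0.850) / 3 = -0.283 V.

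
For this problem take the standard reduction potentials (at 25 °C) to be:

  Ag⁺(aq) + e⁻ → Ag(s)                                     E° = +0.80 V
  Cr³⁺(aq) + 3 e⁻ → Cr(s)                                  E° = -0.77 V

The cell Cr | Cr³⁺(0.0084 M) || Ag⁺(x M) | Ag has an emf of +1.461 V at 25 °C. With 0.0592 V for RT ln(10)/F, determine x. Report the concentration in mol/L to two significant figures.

Ag⁺/Ag is the cathode, Cr³⁺/Cr the anode: E°cell = +1.57 V, n = 3.
Overall reaction: 3 Ag⁺(aq) + Cr(s) → 3 Ag(s) + Cr³⁺(aq); Q = [Cr³⁺]^1/[Ag⁺]^3.
From E = E° − (0.0592/n) log Q: log Q = (E° − E)·n/0.0592 = (+1.57 − (+1.461))·3/0.0592 = 5.5236.
So 3·log[Ag⁺] = 1·log(0.0084) − log Q = -2.0757 − (5.5236) = -7.5993; log[Ag⁺] = -7.5993 / 3 = -2.5331; [Ag⁺] = 10^(-2.5331) ≈ 0.0029 M.

0.0029 M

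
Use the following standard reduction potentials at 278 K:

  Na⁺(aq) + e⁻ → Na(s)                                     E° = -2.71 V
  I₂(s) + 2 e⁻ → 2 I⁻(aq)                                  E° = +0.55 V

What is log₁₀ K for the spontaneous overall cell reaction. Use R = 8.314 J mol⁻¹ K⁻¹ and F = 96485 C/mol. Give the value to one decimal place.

Cathode: I₂/I⁻; anode: Na⁺/Na. E°cell = (+0.55) − (-2.71) = +3.26 V, with n = 2.
ΔG° = −nFE° = −RT ln K, so ln K = nFE°/(RT) = (2)(96485)(+3.26) / ((8.314)(278)) = 272.178.
log₁₀ K = 272.178 / ln 10 = 118.2.

118.2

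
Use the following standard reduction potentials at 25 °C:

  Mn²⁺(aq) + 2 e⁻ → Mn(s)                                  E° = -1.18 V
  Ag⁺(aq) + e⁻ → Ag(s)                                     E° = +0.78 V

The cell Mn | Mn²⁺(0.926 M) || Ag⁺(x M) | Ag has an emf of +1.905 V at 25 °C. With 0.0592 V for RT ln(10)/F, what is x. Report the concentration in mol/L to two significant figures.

0.11 M

Ag⁺/Ag is the cathode, Mn²⁺/Mn the anode: E°cell = +1.96 V, n = 2.
Overall reaction: 2 Ag⁺(aq) + Mn(s) → 2 Ag(s) + Mn²⁺(aq); Q = [Mn²⁺]^1/[Ag⁺]^2.
From E = E° − (0.0592/n) log Q: log Q = (E° − E)·n/0.0592 = (+1.96 − (+1.905))·2/0.0592 = 1.8581.
So 2·log[Ag⁺] = 1·log(0.926) − log Q = -0.0334 − (1.8581) = -1.8915; log[Ag⁺] = -1.8915 / 2 = -0.9457; [Ag⁺] = 10^(-0.9457) ≈ 0.11 M.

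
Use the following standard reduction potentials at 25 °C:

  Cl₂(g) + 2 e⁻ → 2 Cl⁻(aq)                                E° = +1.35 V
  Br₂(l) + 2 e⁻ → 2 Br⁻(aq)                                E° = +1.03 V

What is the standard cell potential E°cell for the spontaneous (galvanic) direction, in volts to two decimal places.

+0.32 V

The Cl₂/Cl⁻ couple has the higher reduction potential, so it is the cathode; Br₂/Br⁻ is oxidised at the anode.
E°cell = E°(cathode) − E°(anode) = (+1.35) − (+1.03) = +0.32 V.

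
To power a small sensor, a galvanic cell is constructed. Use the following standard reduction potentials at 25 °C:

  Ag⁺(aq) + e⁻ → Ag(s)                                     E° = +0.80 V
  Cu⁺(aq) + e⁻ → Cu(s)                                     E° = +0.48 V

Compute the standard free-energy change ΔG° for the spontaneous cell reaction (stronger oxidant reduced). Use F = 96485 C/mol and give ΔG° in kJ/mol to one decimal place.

-30.9 kJ/mol

Ag⁺/Ag (E° = +0.80 V) is the cathode; Cu⁺/Cu (E° = +0.48 V) is the anode, so E°cell = +0.32 V.
Balancing electrons gives n = 1 (lcm of 1 and 1).
ΔG° = −nFE° = −(1)(96485)(+0.32) = -30,875 J = -30.9 kJ/mol.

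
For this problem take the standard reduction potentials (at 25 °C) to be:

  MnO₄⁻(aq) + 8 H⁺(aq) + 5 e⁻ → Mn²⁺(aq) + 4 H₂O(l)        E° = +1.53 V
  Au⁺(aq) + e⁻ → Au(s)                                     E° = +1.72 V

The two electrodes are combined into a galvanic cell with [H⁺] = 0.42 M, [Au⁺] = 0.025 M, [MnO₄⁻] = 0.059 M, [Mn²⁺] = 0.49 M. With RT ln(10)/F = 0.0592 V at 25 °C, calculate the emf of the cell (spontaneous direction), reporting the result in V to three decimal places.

Au⁺/Au is the cathode (higher E°), MnO₄⁻/Mn²⁺ the anode: E°cell = +1.72 − (+1.53) = +0.19 V, n = 5.
Overall: 5 Au⁺(aq) + Mn²⁺(aq) + 4 H₂O(l) → 5 Au(s) + MnO₄⁻(aq) + 8 H⁺(aq)
Q = [MnO₄⁻]·[H⁺]^8 / ([Au⁺]^5·[Mn²⁺]); log Q = 4.077.
E = E° − (0.0592/n) log Q = +0.19 − (0.0592/5)(4.077) = +0.142 V.

+0.142 V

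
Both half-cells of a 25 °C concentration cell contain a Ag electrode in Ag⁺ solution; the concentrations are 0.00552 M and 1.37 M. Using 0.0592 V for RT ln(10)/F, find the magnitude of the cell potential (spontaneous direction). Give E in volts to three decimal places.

+0.142 V

For a concentration cell E°cell = 0. The 1.37 M side is the cathode (reduction is favoured where [Ag⁺] is higher).
With n = 1, E = −(0.0592/1) log([Ag⁺]ₐₙ/[Ag⁺]꜀ₐₜ) = −(0.0592/1) log(0.00552/1.37) = −(0.0592/1)(-2.395) = +0.142 V.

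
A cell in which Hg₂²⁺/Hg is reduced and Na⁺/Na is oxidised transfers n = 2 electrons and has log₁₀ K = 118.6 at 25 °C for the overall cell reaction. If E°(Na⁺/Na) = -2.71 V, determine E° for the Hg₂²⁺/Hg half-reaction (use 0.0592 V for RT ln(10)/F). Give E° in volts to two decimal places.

E°cell = (0.0592/n)·log K = (0.0592/2)(118.6) = +3.511 V.
Since Hg₂²⁺/Hg is the cathode and Na⁺/Na the anode, E°cell = E°(Hg₂²⁺/Hg) − E°(Na⁺/Na).
So E°(Hg₂²⁺/Hg) = E°cell + E°(Na⁺/Na) = +3.511 + (-2.71) = +0.80 V.

+0.80 V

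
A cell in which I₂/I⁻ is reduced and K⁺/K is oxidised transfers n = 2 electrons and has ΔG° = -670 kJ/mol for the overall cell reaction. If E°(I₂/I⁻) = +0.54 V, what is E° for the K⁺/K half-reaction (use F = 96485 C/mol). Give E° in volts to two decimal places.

E°cell = −ΔG°/(nF) = −(-670×10³)/((2)(96485)) = +3.472 V.
Since I₂/I⁻ is the cathode and K⁺/K the anode, E°cell = E°(I₂/I⁻) − E°(K⁺/K).
So E°(K⁺/K) = E°(I₂/I⁻) − E°cell = (+0.54) − (+3.472) = -2.93 V.

-2.93 V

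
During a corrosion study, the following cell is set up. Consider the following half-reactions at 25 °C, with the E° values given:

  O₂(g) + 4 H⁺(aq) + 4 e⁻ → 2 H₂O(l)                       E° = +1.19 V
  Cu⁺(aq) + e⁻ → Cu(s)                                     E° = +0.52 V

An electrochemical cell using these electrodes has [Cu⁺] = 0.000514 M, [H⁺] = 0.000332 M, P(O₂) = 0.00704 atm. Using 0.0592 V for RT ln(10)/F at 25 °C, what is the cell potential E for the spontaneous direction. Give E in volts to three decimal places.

+0.627 V

O₂/H₂O is the cathode (higher E°), Cu⁺/Cu the anode: E°cell = +1.19 − (+0.52) = +0.67 V, n = 4.
Overall: O₂(g) + 4 H⁺(aq) + 4 Cu(s) → 2 H₂O(l) + 4 Cu⁺(aq)
Q = [Cu⁺]^4 / (P(O₂)·[H⁺]^4); log Q = 2.912.
E = E° − (0.0592/n) log Q = +0.67 − (0.0592/4)(2.912) = +0.627 V.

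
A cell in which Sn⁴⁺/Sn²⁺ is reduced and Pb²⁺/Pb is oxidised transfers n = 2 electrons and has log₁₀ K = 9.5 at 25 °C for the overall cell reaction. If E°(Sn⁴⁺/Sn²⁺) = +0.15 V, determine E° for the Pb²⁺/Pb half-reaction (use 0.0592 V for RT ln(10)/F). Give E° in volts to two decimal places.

-0.13 V

E°cell = (0.0592/n)·log K = (0.0592/2)(9.5) = +0.281 V.
Since Sn⁴⁺/Sn²⁺ is the cathode and Pb²⁺/Pb the anode, E°cell = E°(Sn⁴⁺/Sn²⁺) − E°(Pb²⁺/Pb).
So E°(Pb²⁺/Pb) = E°(Sn⁴⁺/Sn²⁺) − E°cell = (+0.15) − (+0.281) = -0.13 V.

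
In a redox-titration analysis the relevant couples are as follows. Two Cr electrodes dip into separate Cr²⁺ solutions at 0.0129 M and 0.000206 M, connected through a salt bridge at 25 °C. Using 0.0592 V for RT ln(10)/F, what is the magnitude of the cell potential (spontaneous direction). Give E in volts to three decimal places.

For a concentration cell E°cell = 0. The 0.0129 M side is the cathode (reduction is favoured where [Cr²⁺] is higher).
With n = 2, E = −(0.0592/2) log([Cr²⁺]ₐₙ/[Cr²⁺]꜀ₐₜ) = −(0.0592/2) log(0.000206/0.0129) = −(0.0592/2)(-1.797) = +0.053 V.

+0.053 V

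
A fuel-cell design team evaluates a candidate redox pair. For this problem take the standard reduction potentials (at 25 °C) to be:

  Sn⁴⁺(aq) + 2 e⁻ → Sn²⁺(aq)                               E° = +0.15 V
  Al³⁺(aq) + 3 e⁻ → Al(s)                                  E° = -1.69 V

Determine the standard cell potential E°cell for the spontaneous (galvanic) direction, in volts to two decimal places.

The Sn⁴⁺/Sn²⁺ couple has the higher reduction potential, so it is the cathode; Al³⁺/Al is oxidised at the anode.
E°cell = E°(cathode) − E°(anode) = (+0.15) − (-1.69) = +1.84 V.

+1.84 V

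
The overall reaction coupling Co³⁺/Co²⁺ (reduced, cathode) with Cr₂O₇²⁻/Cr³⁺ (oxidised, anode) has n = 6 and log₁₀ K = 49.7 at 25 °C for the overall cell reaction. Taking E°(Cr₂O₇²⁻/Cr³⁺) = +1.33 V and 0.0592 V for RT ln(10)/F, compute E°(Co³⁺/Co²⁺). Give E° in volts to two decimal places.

+1.82 V

E°cell = (0.0592/n)·log K = (0.0592/6)(49.7) = +0.490 V.
Since Co³⁺/Co²⁺ is the cathode and Cr₂O₇²⁻/Cr³⁺ the anode, E°cell = E°(Co³⁺/Co²⁺) − E°(Cr₂O₇²⁻/Cr³⁺).
So E°(Co³⁺/Co²⁺) = E°cell + E°(Cr₂O₇²⁻/Cr³⁺) = +0.490 + (+1.33) = +1.82 V.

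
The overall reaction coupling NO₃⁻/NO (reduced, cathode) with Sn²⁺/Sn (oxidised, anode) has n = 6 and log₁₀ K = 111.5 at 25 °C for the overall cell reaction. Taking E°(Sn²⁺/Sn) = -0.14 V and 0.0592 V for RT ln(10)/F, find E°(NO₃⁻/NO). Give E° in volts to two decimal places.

+0.96 V

E°cell = (0.0592/n)·log K = (0.0592/6)(111.5) = +1.100 V.
Since NO₃⁻/NO is the cathode and Sn²⁺/Sn the anode, E°cell = E°(NO₃⁻/NO) − E°(Sn²⁺/Sn).
So E°(NO₃⁻/NO) = E°cell + E°(Sn²⁺/Sn) = +1.100 + (-0.14) = +0.96 V.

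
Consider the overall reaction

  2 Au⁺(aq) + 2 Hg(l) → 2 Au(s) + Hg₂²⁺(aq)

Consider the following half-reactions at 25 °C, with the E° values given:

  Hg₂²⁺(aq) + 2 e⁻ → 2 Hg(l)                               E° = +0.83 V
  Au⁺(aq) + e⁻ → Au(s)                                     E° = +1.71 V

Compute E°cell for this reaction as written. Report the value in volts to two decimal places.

The Au⁺/Au couple has the higher reduction potential, so it is the cathode; Hg₂²⁺/Hg is oxidised at the anode.
E°cell = E°(cathode) − E°(anode) = (+1.71) − (+0.83) = +0.88 V.

+0.88 V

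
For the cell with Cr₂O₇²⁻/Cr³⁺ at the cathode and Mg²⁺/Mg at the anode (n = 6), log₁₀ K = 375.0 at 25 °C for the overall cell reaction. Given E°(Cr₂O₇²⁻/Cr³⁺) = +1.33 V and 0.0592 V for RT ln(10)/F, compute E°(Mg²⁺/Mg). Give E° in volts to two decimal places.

E°cell = (0.0592/n)·log K = (0.0592/6)(375.0) = +3.700 V.
Since Cr₂O₇²⁻/Cr³⁺ is the cathode and Mg²⁺/Mg the anode, E°cell = E°(Cr₂O₇²⁻/Cr³⁺) − E°(Mg²⁺/Mg).
So E°(Mg²⁺/Mg) = E°(Cr₂O₇²⁻/Cr³⁺) − E°cell = (+1.33) − (+3.700) = -2.37 V.

-2.37 V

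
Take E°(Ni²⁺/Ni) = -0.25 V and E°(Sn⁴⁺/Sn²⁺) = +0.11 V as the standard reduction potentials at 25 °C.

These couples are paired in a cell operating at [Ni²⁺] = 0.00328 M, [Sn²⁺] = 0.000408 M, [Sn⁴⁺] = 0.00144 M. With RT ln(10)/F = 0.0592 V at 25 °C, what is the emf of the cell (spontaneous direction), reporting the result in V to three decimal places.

+0.450 V

Sn⁴⁺/Sn²⁺ is the cathode (higher E°), Ni²⁺/Ni the anode: E°cell = +0.11 − (-0.25) = +0.36 V, n = 2.
Overall: Sn⁴⁺(aq) + Ni(s) → Sn²⁺(aq) + Ni²⁺(aq)
Q = [Sn²⁺]·[Ni²⁺] / ([Sn⁴⁺]); log Q = -3.032.
E = E° − (0.0592/n) log Q = +0.36 − (0.0592/2)(-3.032) = +0.450 V.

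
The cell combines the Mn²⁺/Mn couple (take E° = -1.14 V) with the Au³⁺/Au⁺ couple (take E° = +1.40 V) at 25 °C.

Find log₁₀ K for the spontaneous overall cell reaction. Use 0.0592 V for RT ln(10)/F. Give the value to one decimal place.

85.8

Cathode: Au³⁺/Au⁺; anode: Mn²⁺/Mn. E°cell = +2.54 V, n = 2.
log K = nE°cell / 0.0592 = (2)(+2.54) / 0.0592 = 85.8.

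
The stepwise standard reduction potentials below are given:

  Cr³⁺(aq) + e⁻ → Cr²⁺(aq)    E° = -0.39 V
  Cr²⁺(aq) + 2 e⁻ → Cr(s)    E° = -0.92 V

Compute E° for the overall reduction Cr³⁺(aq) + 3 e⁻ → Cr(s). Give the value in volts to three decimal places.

-0.743 V

Adding the free-energy changes (−nFE°) of the two steps gives −n₃FE°₃ = −n₁FE°₁ − n₂FE°₂.
E°₃ = (1×-0.39 + 2×-0.92) / 3 = (-2.230) / 3 = -0.743 V.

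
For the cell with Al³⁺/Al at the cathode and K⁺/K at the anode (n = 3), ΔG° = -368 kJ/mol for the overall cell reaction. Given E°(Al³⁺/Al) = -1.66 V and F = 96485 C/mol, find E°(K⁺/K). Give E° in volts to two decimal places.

E°cell = −ΔG°/(nF) = −(-368×10³)/((3)(96485)) = +1.271 V.
Since Al³⁺/Al is the cathode and K⁺/K the anode, E°cell = E°(Al³⁺/Al) − E°(K⁺/K).
So E°(K⁺/K) = E°(Al³⁺/Al) − E°cell = (-1.66) − (+1.271) = -2.93 V.

-2.93 V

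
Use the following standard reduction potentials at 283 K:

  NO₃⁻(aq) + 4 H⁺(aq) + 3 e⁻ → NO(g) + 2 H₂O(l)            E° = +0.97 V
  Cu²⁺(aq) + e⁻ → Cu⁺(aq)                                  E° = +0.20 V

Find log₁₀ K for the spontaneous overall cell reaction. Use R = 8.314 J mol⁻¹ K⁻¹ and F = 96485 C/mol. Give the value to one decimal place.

41.1

Cathode: NO₃⁻/NO; anode: Cu²⁺/Cu⁺. E°cell = (+0.97) − (+0.20) = +0.77 V, with n = 3.
ΔG° = −nFE° = −RT ln K, so ln K = nFE°/(RT) = (3)(96485)(+0.77) / ((8.314)(283)) = 94.727.
log₁₀ K = 94.727 / ln 10 = 41.1.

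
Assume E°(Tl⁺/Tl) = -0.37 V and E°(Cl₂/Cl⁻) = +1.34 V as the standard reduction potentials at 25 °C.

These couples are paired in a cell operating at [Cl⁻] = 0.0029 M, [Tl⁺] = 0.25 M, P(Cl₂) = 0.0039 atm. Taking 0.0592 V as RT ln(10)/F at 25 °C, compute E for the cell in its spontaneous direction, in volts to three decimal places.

+1.825 V

Cl₂/Cl⁻ is the cathode (higher E°), Tl⁺/Tl the anode: E°cell = +1.34 − (-0.37) = +1.71 V, n = 2.
Overall: Cl₂(g) + 2 Tl(s) → 2 Cl⁻(aq) + 2 Tl⁺(aq)
Q = [Cl⁻]^2·[Tl⁺]^2 / (P(Cl₂)); log Q = -3.870.
E = E° − (0.0592/n) log Q = +1.71 − (0.0592/2)(-3.870) = +1.825 V.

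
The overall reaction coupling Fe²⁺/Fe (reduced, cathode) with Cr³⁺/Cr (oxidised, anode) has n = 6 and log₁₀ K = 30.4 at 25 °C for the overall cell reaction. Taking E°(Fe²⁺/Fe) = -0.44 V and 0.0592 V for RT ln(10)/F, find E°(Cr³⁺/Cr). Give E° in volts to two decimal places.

-0.74 V

E°cell = (0.0592/n)·log K = (0.0592/6)(30.4) = +0.300 V.
Since Fe²⁺/Fe is the cathode and Cr³⁺/Cr the anode, E°cell = E°(Fe²⁺/Fe) − E°(Cr³⁺/Cr).
So E°(Cr³⁺/Cr) = E°(Fe²⁺/Fe) − E°cell = (-0.44) − (+0.300) = -0.74 V.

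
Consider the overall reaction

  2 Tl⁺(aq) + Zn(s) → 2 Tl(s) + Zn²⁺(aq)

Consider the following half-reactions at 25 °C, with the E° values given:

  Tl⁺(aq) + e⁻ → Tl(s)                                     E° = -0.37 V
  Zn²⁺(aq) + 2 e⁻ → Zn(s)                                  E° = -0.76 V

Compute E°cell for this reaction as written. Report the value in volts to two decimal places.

+0.39 V

The Tl⁺/Tl couple has the higher reduction potential, so it is the cathode; Zn²⁺/Zn is oxidised at the anode.
E°cell = E°(cathode) − E°(anode) = (-0.37) − (-0.76) = +0.39 V.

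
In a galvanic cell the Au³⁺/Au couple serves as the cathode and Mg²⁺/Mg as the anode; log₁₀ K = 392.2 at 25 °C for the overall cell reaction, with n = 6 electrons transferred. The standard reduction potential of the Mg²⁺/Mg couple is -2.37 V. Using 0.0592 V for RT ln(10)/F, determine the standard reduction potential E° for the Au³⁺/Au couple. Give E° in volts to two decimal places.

+1.50 V

E°cell = (0.0592/n)·log K = (0.0592/6)(392.2) = +3.870 V.
Since Au³⁺/Au is the cathode and Mg²⁺/Mg the anode, E°cell = E°(Au³⁺/Au) − E°(Mg²⁺/Mg).
So E°(Au³⁺/Au) = E°cell + E°(Mg²⁺/Mg) = +3.870 + (-2.37) = +1.50 V.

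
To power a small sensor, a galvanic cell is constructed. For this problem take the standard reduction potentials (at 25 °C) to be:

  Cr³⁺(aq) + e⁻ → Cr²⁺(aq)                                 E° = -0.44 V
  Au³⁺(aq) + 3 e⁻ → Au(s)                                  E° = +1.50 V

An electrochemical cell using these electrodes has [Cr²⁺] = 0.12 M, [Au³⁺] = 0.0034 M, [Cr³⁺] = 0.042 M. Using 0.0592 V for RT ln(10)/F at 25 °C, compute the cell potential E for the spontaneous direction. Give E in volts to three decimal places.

+1.918 V

Au³⁺/Au is the cathode (higher E°), Cr³⁺/Cr²⁺ the anode: E°cell = +1.50 − (-0.44) = +1.94 V, n = 3.
Overall: Au³⁺(aq) + 3 Cr²⁺(aq) → Au(s) + 3 Cr³⁺(aq)
Q = [Cr³⁺]^3 / ([Au³⁺]·[Cr²⁺]^3); log Q = 1.101.
E = E° − (0.0592/n) log Q = +1.94 − (0.0592/3)(1.101) = +1.918 V.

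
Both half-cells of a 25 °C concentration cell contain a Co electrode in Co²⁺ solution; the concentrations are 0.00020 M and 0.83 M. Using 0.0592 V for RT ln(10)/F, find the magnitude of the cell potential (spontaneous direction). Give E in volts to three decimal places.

+0.107 V

For a concentration cell E°cell = 0. The 0.83 M side is the cathode (reduction is favoured where [Co²⁺] is higher).
With n = 2, E = −(0.0592/2) log([Co²⁺]ₐₙ/[Co²⁺]꜀ₐₜ) = −(0.0592/2) log(0.0002/0.83) = −(0.0592/2)(-3.618) = +0.107 V.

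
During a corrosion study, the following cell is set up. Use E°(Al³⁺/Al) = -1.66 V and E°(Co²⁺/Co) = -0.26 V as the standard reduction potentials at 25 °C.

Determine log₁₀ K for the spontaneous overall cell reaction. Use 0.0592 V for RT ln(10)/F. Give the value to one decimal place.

Cathode: Co²⁺/Co; anode: Al³⁺/Al. E°cell = +1.40 V, n = 6.
log K = nE°cell / 0.0592 = (6)(+1.40) / 0.0592 = 141.9.

141.9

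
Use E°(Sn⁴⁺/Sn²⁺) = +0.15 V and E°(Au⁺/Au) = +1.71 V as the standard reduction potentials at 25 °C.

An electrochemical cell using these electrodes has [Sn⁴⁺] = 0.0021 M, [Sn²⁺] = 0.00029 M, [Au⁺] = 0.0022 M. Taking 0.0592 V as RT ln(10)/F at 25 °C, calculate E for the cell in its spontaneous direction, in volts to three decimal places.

+1.377 V

Au⁺/Au is the cathode (higher E°), Sn⁴⁺/Sn²⁺ the anode: E°cell = +1.71 − (+0.15) = +1.56 V, n = 2.
Overall: 2 Au⁺(aq) + Sn²⁺(aq) → 2 Au(s) + Sn⁴⁺(aq)
Q = [Sn⁴⁺] / ([Au⁺]^2·[Sn²⁺]); log Q = 6.175.
E = E° − (0.0592/n) log Q = +1.56 − (0.0592/2)(6.175) = +1.377 V.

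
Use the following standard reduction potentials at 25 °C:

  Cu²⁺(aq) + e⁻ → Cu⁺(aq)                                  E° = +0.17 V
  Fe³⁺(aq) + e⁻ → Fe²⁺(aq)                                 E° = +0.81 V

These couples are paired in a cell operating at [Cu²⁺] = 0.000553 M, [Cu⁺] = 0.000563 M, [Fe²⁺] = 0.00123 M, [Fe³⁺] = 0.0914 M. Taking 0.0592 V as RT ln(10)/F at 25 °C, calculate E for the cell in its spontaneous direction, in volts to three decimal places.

Fe³⁺/Fe²⁺ is the cathode (higher E°), Cu²⁺/Cu⁺ the anode: E°cell = +0.81 − (+0.17) = +0.64 V, n = 1.
Overall: Fe³⁺(aq) + Cu⁺(aq) → Fe²⁺(aq) + Cu²⁺(aq)
Q = [Fe²⁺]·[Cu²⁺] / ([Fe³⁺]·[Cu⁺]); log Q = -1.879.
E = E° − (0.0592/n) log Q = +0.64 − (0.0592/1)(-1.879) = +0.751 V.

+0.751 V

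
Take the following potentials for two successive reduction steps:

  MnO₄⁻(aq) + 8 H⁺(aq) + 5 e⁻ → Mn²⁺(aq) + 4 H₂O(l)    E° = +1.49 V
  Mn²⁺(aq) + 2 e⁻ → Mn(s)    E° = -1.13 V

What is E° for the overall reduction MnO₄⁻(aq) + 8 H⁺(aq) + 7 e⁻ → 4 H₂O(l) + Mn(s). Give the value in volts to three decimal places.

Standard free energies of sequential steps add: ΔG°₃ = ΔG°₁ + ΔG°₂, so n₃E°₃ = n₁E°₁ + n₂E°₂.
E°₃ = (5×+1.49 + 2×-1.13) / 7 = (+5.190) / 7 = +0.741 V.

+0.741 V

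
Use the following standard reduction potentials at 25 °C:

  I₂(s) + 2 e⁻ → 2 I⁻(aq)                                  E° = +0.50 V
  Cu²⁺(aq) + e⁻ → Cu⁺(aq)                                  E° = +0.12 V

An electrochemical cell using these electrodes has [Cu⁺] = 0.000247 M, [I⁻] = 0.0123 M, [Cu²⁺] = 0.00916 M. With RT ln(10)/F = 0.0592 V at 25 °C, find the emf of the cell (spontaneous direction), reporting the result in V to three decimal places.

I₂/I⁻ is the cathode (higher E°), Cu²⁺/Cu⁺ the anode: E°cell = +0.50 − (+0.12) = +0.38 V, n = 2.
Overall: I₂(s) + 2 Cu⁺(aq) → 2 I⁻(aq) + 2 Cu²⁺(aq)
Q = [I⁻]^2·[Cu²⁺]^2 / ([Cu⁺]^2); log Q = -0.682.
E = E° − (0.0592/n) log Q = +0.38 − (0.0592/2)(-0.682) = +0.400 V.

+0.400 V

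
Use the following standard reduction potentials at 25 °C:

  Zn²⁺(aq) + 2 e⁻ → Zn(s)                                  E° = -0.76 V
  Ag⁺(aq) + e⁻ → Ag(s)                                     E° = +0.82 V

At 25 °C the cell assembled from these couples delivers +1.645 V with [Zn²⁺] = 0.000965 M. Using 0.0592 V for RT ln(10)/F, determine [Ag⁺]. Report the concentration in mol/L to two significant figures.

0.39 M

Ag⁺/Ag is the cathode, Zn²⁺/Zn the anode: E°cell = +1.58 V, n = 2.
Overall reaction: 2 Ag⁺(aq) + Zn(s) → 2 Ag(s) + Zn²⁺(aq); Q = [Zn²⁺]^1/[Ag⁺]^2.
From E = E° − (0.0592/n) log Q: log Q = (E° − E)·n/0.0592 = (+1.58 − (+1.645))·2/0.0592 = -2.1959.
So 2·log[Ag⁺] = 1·log(0.000965) − log Q = -3.0155 − (-2.1959) = -0.8196; log[Ag⁺] = -0.8196 / 2 = -0.4098; [Ag⁺] = 10^(-0.4098) ≈ 0.39 M.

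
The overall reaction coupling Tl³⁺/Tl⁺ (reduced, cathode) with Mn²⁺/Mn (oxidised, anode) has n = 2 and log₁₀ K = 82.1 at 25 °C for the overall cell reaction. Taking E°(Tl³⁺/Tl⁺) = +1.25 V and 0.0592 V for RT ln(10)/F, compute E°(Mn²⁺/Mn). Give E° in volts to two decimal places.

-1.18 V

E°cell = (0.0592/n)·log K = (0.0592/2)(82.1) = +2.430 V.
Since Tl³⁺/Tl⁺ is the cathode and Mn²⁺/Mn the anode, E°cell = E°(Tl³⁺/Tl⁺) − E°(Mn²⁺/Mn).
So E°(Mn²⁺/Mn) = E°(Tl³⁺/Tl⁺) − E°cell = (+1.25) − (+2.430) = -1.18 V.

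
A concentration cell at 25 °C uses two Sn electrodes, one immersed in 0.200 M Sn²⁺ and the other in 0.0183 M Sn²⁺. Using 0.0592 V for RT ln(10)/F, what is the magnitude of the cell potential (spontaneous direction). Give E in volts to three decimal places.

For a concentration cell E°cell = 0. The 0.200 M side is the cathode (reduction is favoured where [Sn²⁺] is higher).
With n = 2, E = −(0.0592/2) log([Sn²⁺]ₐₙ/[Sn²⁺]꜀ₐₜ) = −(0.0592/2) log(0.0183/0.2) = −(0.0592/2)(-1.039) = +0.031 V.

+0.031 V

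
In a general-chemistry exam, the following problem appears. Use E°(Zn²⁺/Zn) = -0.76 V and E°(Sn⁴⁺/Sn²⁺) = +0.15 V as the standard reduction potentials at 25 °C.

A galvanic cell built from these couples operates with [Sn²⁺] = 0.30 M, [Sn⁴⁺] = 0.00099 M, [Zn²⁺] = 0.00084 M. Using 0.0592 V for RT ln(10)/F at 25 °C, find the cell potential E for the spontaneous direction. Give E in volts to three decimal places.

+0.928 V

Sn⁴⁺/Sn²⁺ is the cathode (higher E°), Zn²⁺/Zn the anode: E°cell = +0.15 − (-0.76) = +0.91 V, n = 2.
Overall: Sn⁴⁺(aq) + Zn(s) → Sn²⁺(aq) + Zn²⁺(aq)
Q = [Sn²⁺]·[Zn²⁺] / ([Sn⁴⁺]); log Q = -0.594.
E = E° − (0.0592/n) log Q = +0.91 − (0.0592/2)(-0.594) = +0.928 V.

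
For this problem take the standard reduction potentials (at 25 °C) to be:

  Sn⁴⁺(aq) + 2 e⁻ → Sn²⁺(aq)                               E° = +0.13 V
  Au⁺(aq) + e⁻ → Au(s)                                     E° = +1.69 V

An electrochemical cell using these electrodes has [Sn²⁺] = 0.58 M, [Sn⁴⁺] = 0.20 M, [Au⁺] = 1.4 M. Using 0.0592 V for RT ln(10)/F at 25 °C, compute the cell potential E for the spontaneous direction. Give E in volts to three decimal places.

+1.582 V

Au⁺/Au is the cathode (higher E°), Sn⁴⁺/Sn²⁺ the anode: E°cell = +1.69 − (+0.13) = +1.56 V, n = 2.
Overall: 2 Au⁺(aq) + Sn²⁺(aq) → 2 Au(s) + Sn⁴⁺(aq)
Q = [Sn⁴⁺] / ([Au⁺]^2·[Sn²⁺]); log Q = -0.755.
E = E° − (0.0592/n) log Q = +1.56 − (0.0592/2)(-0.755) = +1.582 V.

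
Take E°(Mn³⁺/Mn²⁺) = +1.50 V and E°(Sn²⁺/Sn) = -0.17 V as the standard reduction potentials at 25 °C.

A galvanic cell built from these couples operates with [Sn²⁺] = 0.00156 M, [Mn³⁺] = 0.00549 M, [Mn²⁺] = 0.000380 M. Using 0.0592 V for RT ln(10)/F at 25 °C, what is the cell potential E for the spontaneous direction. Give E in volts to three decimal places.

+1.822 V

Mn³⁺/Mn²⁺ is the cathode (higher E°), Sn²⁺/Sn the anode: E°cell = +1.50 − (-0.17) = +1.67 V, n = 2.
Overall: 2 Mn³⁺(aq) + Sn(s) → 2 Mn²⁺(aq) + Sn²⁺(aq)
Q = [Mn²⁺]^2·[Sn²⁺] / ([Mn³⁺]^2); log Q = -5.126.
E = E° − (0.0592/n) log Q = +1.67 − (0.0592/2)(-5.126) = +1.822 V.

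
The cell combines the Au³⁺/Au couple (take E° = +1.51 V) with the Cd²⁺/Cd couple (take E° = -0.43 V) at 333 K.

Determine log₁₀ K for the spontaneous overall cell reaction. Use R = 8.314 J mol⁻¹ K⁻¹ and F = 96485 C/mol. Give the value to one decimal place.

Cathode: Au³⁺/Au; anode: Cd²⁺/Cd. E°cell = (+1.51) − (-0.43) = +1.94 V, with n = 6.
ΔG° = −nFE° = −RT ln K, so ln K = nFE°/(RT) = (6)(96485)(+1.94) / ((8.314)(333)) = 405.657.
log₁₀ K = 405.657 / ln 10 = 176.2.

176.2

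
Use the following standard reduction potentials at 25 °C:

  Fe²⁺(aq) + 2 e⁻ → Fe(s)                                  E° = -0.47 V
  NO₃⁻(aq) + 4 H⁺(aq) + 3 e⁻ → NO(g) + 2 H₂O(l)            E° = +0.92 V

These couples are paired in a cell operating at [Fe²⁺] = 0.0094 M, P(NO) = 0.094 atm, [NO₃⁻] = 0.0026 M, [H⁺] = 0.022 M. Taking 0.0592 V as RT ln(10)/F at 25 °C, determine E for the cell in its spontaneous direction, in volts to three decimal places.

+1.288 V

NO₃⁻/NO is the cathode (higher E°), Fe²⁺/Fe the anode: E°cell = +0.92 − (-0.47) = +1.39 V, n = 6.
Overall: 2 NO₃⁻(aq) + 8 H⁺(aq) + 3 Fe(s) → 2 NO(g) + 4 H₂O(l) + 3 Fe²⁺(aq)
Q = P(NO)^2·[Fe²⁺]^3 / ([NO₃⁻]^2·[H⁺]^8); log Q = 10.296.
E = E° − (0.0592/n) log Q = +1.39 − (0.0592/6)(10.296) = +1.288 V.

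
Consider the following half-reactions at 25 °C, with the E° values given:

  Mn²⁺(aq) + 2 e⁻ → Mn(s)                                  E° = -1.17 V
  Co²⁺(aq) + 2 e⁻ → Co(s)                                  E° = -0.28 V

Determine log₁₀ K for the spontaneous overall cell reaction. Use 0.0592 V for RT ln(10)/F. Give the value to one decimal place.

30.1

Cathode: Co²⁺/Co; anode: Mn²⁺/Mn. E°cell = +0.89 V, n = 2.
log K = nE°cell / 0.0592 = (2)(+0.89) / 0.0592 = 30.1.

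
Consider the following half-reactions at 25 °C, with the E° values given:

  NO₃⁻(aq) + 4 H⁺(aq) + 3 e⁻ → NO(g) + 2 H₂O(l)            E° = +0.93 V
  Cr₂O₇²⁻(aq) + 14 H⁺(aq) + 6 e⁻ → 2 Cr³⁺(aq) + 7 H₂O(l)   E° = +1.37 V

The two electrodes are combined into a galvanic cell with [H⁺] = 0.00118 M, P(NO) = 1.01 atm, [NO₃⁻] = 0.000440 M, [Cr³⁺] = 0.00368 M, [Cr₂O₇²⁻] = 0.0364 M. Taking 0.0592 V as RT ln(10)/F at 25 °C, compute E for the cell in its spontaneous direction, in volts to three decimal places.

Cr₂O₇²⁻/Cr³⁺ is the cathode (higher E°), NO₃⁻/NO the anode: E°cell = +1.37 − (+0.93) = +0.44 V, n = 6.
Overall: Cr₂O₇²⁻(aq) + 6 H⁺(aq) + 2 NO(g) → 2 Cr³⁺(aq) + 3 H₂O(l) + 2 NO₃⁻(aq)
Q = [Cr³⁺]^2·[NO₃⁻]^2 / ([Cr₂O₇²⁻]·[H⁺]^6·P(NO)^2); log Q = 7.418.
E = E° − (0.0592/n) log Q = +0.44 − (0.0592/6)(7.418) = +0.367 V.

+0.367 V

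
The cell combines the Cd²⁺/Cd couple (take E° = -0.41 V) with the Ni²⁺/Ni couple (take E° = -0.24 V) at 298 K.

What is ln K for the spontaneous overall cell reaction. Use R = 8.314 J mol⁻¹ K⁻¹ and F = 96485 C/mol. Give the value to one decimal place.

Cathode: Ni²⁺/Ni; anode: Cd²⁺/Cd. E°cell = (-0.24) − (-0.41) = +0.17 V, with n = 2.
ΔG° = −nFE° = −RT ln K, so ln K = nFE°/(RT) = (2)(96485)(+0.17) / ((8.314)(298)) = 13.241.

13.2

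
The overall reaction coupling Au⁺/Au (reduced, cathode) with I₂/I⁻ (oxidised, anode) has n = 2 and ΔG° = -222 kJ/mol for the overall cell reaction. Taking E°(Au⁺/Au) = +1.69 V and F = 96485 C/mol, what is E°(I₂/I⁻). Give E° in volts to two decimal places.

E°cell = −ΔG°/(nF) = −(-222×10³)/((2)(96485)) = +1.150 V.
Since Au⁺/Au is the cathode and I₂/I⁻ the anode, E°cell = E°(Au⁺/Au) − E°(I₂/I⁻).
So E°(I₂/I⁻) = E°(Au⁺/Au) − E°cell = (+1.69) − (+1.150) = +0.54 V.

+0.54 V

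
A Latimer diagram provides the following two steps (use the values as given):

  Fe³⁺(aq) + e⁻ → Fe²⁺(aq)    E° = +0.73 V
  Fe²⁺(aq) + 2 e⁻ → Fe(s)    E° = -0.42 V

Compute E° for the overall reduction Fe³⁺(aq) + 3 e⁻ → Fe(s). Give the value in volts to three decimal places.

-0.037 V

Since ΔG° = −nFE° is additive over sequential reductions, n₃E°₃ = n₁E°₁ + n₂E°₂.
E°₃ = (1×+0.73 + 2×-0.42) / 3 = (-0.110) / 3 = -0.037 V.
Simply averaging or adding the two E° values would be wrong; the electron-weighted sum is required.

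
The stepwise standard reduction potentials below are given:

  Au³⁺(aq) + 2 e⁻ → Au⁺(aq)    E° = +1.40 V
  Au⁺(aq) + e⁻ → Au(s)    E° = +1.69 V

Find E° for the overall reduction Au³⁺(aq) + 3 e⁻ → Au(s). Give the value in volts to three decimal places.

+1.497 V

Standard free energies of sequential steps add: ΔG°₃ = ΔG°₁ + ΔG°₂, so n₃E°₃ = n₁E°₁ + n₂E°₂.
E°₃ = (2×+1.40 + 1×+1.69) / 3 = (+4.490) / 3 = +1.497 V.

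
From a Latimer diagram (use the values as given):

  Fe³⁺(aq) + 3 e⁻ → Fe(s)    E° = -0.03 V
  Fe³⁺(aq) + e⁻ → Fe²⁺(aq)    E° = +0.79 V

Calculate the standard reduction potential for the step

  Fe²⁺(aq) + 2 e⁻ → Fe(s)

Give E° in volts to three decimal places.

Sequential free energies add, so n₃E°₃ = n₁E°₁ + n₂E°₂.
With n₃ = 3, and the known step contributing 1×(+0.79) V, the unknown satisfies 2·E° = 3×(-0.03) − 1×(+0.79) = -0.880.
E° = -0.880 / 2 = -0.440 V.

-0.440 V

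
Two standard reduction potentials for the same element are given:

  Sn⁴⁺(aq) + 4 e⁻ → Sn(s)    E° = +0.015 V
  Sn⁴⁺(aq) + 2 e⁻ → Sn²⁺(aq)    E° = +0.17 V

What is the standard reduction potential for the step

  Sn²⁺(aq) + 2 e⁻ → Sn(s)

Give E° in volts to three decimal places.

Sequential free energies add, so n₃E°₃ = n₁E°₁ + n₂E°₂.
With n₃ = 4, and the known step contributing 2×(+0.17) V, the unknown satisfies 2·E° = 4×(+0.015) − 2×(+0.17) = -0.280.
E° = -0.280 / 2 = -0.140 V.

-0.140 V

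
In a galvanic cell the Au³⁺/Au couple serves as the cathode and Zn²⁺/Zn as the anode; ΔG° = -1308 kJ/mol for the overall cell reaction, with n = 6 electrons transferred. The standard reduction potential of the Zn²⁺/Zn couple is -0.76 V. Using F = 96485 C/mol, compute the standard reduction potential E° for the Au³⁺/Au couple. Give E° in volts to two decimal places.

+1.50 V

E°cell = −ΔG°/(nF) = −(-1308×10³)/((6)(96485)) = +2.259 V.
Since Au³⁺/Au is the cathode and Zn²⁺/Zn the anode, E°cell = E°(Au³⁺/Au) − E°(Zn²⁺/Zn).
So E°(Au³⁺/Au) = E°cell + E°(Zn²⁺/Zn) = +2.259 + (-0.76) = +1.50 V.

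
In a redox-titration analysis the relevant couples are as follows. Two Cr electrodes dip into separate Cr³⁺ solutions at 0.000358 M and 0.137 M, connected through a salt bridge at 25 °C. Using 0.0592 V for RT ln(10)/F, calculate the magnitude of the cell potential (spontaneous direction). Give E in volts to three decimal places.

+0.051 V

For a concentration cell E°cell = 0. The 0.137 M side is the cathode (reduction is favoured where [Cr³⁺] is higher).
With n = 3, E = −(0.0592/3) log([Cr³⁺]ₐₙ/[Cr³⁺]꜀ₐₜ) = −(0.0592/3) log(0.000358/0.137) = −(0.0592/3)(-2.583) = +0.051 V.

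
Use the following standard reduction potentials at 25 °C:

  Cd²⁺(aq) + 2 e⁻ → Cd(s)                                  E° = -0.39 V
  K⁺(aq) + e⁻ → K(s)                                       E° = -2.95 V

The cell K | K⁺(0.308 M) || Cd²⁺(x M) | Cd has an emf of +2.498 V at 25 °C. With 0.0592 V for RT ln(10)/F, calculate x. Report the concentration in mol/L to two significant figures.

0.00076 M

Cd²⁺/Cd is the cathode, K⁺/K the anode: E°cell = +2.56 V, n = 2.
Overall reaction: Cd²⁺(aq) + 2 K(s) → Cd(s) + 2 K⁺(aq); Q = [K⁺]^2/[Cd²⁺]^1.
From E = E° − (0.0592/n) log Q: log Q = (E° − E)·n/0.0592 = (+2.56 − (+2.498))·2/0.0592 = 2.0946.
So 1·log[Cd²⁺] = 2·log(0.308) − log Q = -1.0229 − (2.0946) = -3.1175; [Cd²⁺] = 10^(-3.1175) ≈ 0.00076 M.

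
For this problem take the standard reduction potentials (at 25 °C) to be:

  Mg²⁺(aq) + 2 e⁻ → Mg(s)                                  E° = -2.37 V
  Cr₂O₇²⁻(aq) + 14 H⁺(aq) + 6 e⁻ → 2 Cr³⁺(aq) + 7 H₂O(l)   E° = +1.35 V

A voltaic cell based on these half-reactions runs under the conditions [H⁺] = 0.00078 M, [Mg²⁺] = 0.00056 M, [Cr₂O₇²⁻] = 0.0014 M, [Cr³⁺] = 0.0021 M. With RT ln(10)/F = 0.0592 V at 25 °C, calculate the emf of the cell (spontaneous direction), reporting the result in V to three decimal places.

Cr₂O₇²⁻/Cr³⁺ is the cathode (higher E°), Mg²⁺/Mg the anode: E°cell = +1.35 − (-2.37) = +3.72 V, n = 6.
Overall: Cr₂O₇²⁻(aq) + 14 H⁺(aq) + 3 Mg(s) → 2 Cr³⁺(aq) + 7 H₂O(l) + 3 Mg²⁺(aq)
Q = [Cr³⁺]^2·[Mg²⁺]^3 / ([Cr₂O₇²⁻]·[H⁺]^14); log Q = 31.254.
E = E° − (0.0592/n) log Q = +3.72 − (0.0592/6)(31.254) = +3.412 V.

+3.412 V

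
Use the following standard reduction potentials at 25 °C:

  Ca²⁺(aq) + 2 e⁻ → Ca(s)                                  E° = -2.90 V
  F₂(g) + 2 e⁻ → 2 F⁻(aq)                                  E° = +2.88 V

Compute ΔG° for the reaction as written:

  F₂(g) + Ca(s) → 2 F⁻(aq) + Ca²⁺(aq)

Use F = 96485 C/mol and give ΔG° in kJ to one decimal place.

As written, F₂/F⁻ is reduced (cathode) and Ca²⁺/Ca is oxidised (anode), so E°cell = (+2.88) − (-2.90) = +5.78 V.
Balancing electrons gives n = 2.
ΔG° = −nFE° = −(2)(96485)(+5.78) = -1,115,367 J = -1115.4 kJ.

-1115.4 kJ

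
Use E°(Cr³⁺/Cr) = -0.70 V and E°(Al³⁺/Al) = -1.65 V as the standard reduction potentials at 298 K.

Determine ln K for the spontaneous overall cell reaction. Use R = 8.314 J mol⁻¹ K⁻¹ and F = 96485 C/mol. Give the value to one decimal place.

Cathode: Cr³⁺/Cr; anode: Al³⁺/Al. E°cell = (-0.70) − (-1.65) = +0.95 V, with n = 3.
ΔG° = −nFE° = −RT ln K, so ln K = nFE°/(RT) = (3)(96485)(+0.95) / ((8.314)(298)) = 110.989.

111.0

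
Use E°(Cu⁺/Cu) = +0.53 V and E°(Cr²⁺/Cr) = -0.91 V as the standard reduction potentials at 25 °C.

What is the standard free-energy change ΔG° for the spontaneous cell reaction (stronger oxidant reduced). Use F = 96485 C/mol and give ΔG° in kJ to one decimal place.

-277.9 kJ

Cu⁺/Cu (E° = +0.53 V) is the cathode; Cr²⁺/Cr (E° = -0.91 V) is the anode, so E°cell = +1.44 V.
Balancing electrons gives n = 2 (lcm of 1 and 2).
ΔG° = −nFE° = −(2)(96485)(+1.44) = -277,877 J = -277.9 kJ.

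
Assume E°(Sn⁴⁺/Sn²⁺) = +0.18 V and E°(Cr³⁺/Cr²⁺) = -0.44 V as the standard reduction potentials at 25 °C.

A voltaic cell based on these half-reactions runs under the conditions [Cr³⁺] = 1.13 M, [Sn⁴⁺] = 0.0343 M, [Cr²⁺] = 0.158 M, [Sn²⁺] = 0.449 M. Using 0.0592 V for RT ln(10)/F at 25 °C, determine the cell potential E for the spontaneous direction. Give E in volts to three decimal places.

Sn⁴⁺/Sn²⁺ is the cathode (higher E°), Cr³⁺/Cr²⁺ the anode: E°cell = +0.18 − (-0.44) = +0.62 V, n = 2.
Overall: Sn⁴⁺(aq) + 2 Cr²⁺(aq) → Sn²⁺(aq) + 2 Cr³⁺(aq)
Q = [Sn²⁺]·[Cr³⁺]^2 / ([Sn⁴⁺]·[Cr²⁺]^2); log Q = 2.826.
E = E° − (0.0592/n) log Q = +0.62 − (0.0592/2)(2.826) = +0.536 V.

+0.536 V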